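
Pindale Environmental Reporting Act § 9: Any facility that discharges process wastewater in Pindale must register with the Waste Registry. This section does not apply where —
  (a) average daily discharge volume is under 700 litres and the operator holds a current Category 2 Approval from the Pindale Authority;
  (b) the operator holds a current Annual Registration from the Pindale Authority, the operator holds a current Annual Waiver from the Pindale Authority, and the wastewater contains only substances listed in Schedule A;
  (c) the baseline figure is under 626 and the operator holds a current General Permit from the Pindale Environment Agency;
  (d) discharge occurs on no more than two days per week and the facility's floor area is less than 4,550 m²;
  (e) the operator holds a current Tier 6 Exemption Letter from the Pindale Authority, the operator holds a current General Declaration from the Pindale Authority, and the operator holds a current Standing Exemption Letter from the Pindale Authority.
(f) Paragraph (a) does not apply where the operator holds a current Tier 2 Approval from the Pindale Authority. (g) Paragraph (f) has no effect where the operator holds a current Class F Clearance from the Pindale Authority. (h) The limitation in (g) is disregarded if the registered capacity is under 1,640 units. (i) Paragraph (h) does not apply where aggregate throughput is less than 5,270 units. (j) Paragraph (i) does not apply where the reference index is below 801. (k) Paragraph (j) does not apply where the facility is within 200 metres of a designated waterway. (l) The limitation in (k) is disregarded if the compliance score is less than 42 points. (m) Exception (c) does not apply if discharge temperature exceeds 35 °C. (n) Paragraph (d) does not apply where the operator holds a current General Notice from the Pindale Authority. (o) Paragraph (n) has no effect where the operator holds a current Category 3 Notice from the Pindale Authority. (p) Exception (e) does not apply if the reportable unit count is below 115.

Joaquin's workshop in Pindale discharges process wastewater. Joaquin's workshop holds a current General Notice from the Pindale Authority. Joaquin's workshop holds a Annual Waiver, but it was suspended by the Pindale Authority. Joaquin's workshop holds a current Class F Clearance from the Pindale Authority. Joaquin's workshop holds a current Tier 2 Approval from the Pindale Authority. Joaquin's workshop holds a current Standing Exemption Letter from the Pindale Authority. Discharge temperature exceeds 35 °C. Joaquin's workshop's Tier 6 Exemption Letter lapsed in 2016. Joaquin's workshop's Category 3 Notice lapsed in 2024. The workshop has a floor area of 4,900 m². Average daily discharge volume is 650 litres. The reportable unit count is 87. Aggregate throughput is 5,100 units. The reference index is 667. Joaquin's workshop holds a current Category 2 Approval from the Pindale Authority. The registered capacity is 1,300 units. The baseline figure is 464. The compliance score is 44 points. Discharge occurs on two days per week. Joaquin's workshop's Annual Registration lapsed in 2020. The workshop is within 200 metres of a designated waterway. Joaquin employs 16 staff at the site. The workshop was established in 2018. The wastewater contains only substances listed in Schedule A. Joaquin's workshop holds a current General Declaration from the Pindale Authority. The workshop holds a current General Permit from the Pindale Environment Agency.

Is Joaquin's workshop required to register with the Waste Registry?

All of (a)'s requirements are met (average daily discharge volume is 650 litres, under the 700 litres limit; a current Category 2 Approval is held). As to paragraphs (f)–(l): (f) would limit (a) — a current Tier 2 Approval is held — but (g) sets (f) aside: (g) operates against (f): a current Class F Clearance is held. (h) would limit (g) — the registered capacity is 1,300 units, under the 1,640 units limit — but (i) sets (h) aside: (i) operates against (h): aggregate throughput is 5,100 units, less than the 5,270 units limit. (j) operates (the reference index is 667, below the 801 limit), but is itself disapplied by (k): (k) operates against (j): the workshop is within 200 m of a designated waterway. (l), which would lift (k), is inapplicable — the compliance score is 44 points, not less than 42 points. So (a) applies.
Exception (b) requires that the operator holds a current Annual Registration from the Pindale Authority; but the Annual Registration is not current, so (b) is unavailable.
Exception (c)'s conditions are all satisfied: the baseline figure is 464, under the 626 limit; a current General Permit is held. However, paragraph (m) must be considered: (m) operates against (c): discharge temperature exceeds 35 °C. (c) is therefore removed.
Exception (d) requires that the facility's floor area is less than 4,550 m²; but the facility's floor area is 4,900 m², not less than 4,550 m², so (d) is unavailable.
Exception (e) does not apply: no current Tier 6 Exemption Letter is held.

No — exception (a) applies; Joaquin's workshop is not required to register with the Waste Registry.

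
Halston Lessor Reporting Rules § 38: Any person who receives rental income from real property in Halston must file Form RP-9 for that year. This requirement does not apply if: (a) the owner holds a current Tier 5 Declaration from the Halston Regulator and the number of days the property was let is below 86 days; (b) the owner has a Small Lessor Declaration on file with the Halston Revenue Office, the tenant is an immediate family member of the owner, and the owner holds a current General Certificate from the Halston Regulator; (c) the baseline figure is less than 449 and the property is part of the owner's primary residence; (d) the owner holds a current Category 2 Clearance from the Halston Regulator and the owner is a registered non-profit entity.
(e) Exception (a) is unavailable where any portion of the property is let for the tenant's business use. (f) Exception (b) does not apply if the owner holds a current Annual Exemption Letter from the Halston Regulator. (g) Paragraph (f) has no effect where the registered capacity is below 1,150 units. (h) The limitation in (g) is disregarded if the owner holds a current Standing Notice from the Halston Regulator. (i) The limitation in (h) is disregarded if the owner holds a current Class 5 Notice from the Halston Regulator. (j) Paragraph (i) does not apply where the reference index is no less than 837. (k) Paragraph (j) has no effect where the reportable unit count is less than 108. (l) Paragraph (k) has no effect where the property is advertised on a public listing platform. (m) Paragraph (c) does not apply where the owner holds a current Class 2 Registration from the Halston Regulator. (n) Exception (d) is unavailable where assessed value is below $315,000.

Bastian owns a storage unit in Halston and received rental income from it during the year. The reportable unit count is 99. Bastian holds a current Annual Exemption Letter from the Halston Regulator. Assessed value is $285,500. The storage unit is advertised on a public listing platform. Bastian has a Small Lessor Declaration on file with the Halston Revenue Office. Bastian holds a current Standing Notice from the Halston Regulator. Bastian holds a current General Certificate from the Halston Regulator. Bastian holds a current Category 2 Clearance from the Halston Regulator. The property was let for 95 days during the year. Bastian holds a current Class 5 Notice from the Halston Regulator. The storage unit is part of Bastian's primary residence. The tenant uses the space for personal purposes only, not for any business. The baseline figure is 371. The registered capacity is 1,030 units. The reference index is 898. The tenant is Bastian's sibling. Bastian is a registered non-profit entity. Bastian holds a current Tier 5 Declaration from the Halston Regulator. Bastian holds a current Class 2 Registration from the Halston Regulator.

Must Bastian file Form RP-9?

Yes — Bastian must file Form RP-9.

Exception (a) fails — the number of days the property was let is 95 days, not below 86 days.
All of (b)'s requirements are met (a Small Lessor Declaration is on file; the tenant is an immediate family member; a current General Certificate is held). But applying paragraphs (f)–(l): (f) operates against (b): a current Annual Exemption Letter is held. (g) is engaged (the registered capacity is 1,030 units, below the 1,150 units limit), but is overridden by (h): (h) operates against (g): a current Standing Notice is held. (i) would limit (h) — a current Class 5 Notice is held — but (j) sets (i) aside: (j) operates against (i): the reference index is 898, meeting the 837 threshold. (k) operates (the reportable unit count is 99, less than the 108 limit), but is itself disapplied by (l): (l) operates against (k): the property is publicly advertised. So (b) is unavailable.
Exception (c)'s conditions are all satisfied: the baseline figure is 371, less than the 449 limit; the storage unit is part of the primary residence. But applying paragraph (m): (m) is triggered — a current Class 2 Registration is held. Exception (c) does not apply.
All of (d)'s requirements are met (a current Category 2 Clearance is held; Bastian is a registered non-profit). However, paragraph (n) must be considered: (n) is engaged — assessed value is $285,500, below the $315,000 limit. Exception (d) does not apply.
No exception displaces § 38.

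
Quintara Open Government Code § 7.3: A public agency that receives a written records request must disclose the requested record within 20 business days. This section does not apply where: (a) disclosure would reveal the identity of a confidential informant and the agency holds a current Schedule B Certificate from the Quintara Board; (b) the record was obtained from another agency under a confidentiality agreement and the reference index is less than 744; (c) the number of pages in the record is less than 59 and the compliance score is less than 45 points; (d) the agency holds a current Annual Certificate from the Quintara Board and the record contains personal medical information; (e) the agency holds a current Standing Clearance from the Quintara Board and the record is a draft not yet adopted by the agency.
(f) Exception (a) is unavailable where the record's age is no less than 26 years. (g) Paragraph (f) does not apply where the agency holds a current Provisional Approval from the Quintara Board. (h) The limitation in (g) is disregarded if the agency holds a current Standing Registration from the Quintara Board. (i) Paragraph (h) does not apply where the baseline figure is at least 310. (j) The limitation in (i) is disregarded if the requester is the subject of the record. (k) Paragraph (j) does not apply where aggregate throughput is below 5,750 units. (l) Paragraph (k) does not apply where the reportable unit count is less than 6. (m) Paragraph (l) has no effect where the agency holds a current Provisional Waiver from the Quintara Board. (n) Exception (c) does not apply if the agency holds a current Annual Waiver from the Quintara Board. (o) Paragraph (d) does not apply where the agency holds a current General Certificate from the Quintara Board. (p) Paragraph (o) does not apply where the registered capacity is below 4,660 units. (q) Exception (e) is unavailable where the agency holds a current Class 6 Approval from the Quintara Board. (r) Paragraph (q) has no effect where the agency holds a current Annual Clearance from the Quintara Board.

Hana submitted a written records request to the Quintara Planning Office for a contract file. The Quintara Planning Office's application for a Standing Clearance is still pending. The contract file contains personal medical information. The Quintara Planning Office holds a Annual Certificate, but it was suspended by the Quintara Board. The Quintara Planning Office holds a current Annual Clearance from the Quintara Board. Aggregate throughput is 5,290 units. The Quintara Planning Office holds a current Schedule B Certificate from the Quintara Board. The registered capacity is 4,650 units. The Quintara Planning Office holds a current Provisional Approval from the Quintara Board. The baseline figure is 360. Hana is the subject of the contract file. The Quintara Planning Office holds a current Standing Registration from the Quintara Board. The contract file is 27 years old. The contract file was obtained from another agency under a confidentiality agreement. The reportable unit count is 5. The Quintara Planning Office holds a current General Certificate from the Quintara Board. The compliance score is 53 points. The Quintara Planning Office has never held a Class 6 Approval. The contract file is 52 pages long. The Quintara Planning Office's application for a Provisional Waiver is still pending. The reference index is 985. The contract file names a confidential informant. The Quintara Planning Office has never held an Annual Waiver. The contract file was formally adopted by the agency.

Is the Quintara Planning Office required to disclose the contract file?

Exception (a)'s conditions are all satisfied: the contract file names a confidential informant; a current Schedule B Certificate is held. But applying paragraphs (f)–(m): (f) operates against (a): the record's age is 27 years, meeting the 26 years threshold. (g) would limit (f) — a current Provisional Approval is held — but (h) sets (g) aside: (h) is engaged — a current Standing Registration is held. (i) applies (the baseline figure is 360, meeting the 310 threshold), but is displaced by (j): (j) applies — Hana is the subject of the contract file. (k) would limit (j) — aggregate throughput is 5,290 units, below the 5,750 units limit — but (l) sets (k) aside: (l) operates against (k): the reportable unit count is 5, less than the 6 limit. (m), which would lift (l), does not operate here — there is no Provisional Waiver in force. So (a) is unavailable.
Exception (b) requires that the reference index is less than 744; but the reference index is 985, not less than 744, so (b) is unavailable.
Exception (c) does not apply: the compliance score is 53 points, not less than 45 points.
Exception (d) requires that the agency holds a current Annual Certificate from the Quintara Board; but the Annual Certificate is not current, so (d) is unavailable.
Exception (e) does not apply: no current Standing Clearance is held.
Every exception is unavailable, so the rule governs.

Yes — the Quintara Planning Office must disclose the contract file.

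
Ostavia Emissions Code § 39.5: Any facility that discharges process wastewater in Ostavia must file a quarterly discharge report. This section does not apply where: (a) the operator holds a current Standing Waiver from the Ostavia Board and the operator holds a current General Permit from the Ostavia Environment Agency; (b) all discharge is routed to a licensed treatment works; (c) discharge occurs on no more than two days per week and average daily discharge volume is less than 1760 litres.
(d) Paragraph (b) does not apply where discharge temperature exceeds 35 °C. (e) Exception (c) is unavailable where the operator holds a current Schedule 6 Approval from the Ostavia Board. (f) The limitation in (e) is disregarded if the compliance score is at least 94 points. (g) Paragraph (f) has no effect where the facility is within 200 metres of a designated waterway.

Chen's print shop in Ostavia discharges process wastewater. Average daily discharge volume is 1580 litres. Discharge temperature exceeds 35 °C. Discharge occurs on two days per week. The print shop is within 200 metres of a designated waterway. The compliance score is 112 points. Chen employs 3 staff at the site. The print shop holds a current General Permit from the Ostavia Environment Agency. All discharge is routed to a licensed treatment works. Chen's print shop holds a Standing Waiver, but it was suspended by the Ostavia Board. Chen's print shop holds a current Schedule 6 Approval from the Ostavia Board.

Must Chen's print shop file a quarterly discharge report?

Yes — Chen's print shop must file a quarterly discharge report.

Exception (a) requires that the operator holds a current Standing Waiver from the Ostavia Board; but no current Standing Waiver is held, so (a) is unavailable.
Exception (b) is satisfied on its face — discharge is routed to a licensed treatment works. However, paragraph (d) must be considered: (d) is triggered — discharge temperature exceeds 35 °C. Exception (b) does not apply.
Exception (c) is satisfied on its face — discharge occurs on no more than two days per week; average daily discharge volume is 1580 litres, less than the 1760 litres limit. But: (e) is engaged — a current Schedule 6 Approval is held. (f) operates (the compliance score is 112 points, meeting the 94 points threshold), but is displaced by (g): (g) operates — the print shop is within 200 m of a designated waterway. So (c) is unavailable.
Every exception is unavailable, so the rule governs.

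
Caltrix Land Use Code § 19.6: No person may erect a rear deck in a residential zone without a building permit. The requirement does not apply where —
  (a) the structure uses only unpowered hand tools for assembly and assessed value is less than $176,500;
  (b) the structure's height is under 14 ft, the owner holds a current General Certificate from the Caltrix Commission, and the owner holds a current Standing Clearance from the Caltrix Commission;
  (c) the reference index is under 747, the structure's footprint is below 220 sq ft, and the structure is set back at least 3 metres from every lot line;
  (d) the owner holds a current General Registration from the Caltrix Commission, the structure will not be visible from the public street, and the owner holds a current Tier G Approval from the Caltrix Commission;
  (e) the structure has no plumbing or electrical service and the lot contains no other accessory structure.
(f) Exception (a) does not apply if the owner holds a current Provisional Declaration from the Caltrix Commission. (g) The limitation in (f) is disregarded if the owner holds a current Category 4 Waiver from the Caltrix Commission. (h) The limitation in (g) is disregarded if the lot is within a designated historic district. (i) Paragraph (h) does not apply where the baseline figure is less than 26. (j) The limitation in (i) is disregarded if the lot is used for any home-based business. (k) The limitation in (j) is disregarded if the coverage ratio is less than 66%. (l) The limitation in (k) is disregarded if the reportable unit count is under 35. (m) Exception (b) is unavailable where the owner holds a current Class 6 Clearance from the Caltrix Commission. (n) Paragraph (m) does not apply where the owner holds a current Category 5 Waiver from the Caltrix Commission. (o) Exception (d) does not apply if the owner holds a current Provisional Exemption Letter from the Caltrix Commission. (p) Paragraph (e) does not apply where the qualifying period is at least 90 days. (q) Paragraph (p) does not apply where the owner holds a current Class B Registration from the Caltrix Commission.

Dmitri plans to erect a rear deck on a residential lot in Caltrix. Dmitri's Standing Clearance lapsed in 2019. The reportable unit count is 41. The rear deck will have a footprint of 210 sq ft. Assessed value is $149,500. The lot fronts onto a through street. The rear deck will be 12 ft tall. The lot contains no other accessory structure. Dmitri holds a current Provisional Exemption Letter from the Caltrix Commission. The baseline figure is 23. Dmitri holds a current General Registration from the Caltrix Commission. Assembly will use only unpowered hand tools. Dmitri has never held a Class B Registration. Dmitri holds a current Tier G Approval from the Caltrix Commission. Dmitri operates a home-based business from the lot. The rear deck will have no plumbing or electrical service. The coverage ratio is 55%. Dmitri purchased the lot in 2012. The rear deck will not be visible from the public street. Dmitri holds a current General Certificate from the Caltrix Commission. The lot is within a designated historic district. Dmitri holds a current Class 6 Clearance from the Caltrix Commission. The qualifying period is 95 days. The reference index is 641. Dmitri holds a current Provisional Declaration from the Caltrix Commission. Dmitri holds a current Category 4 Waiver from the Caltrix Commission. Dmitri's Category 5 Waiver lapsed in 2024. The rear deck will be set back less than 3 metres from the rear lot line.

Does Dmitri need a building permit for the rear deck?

No — exception (a) applies; Dmitri does not need a building permit.

Exception (a)'s conditions are all satisfied: assembly uses only hand tools; assessed value is $149,500, less than the $176,500 limit. Applying paragraphs (f)–(l): (f) is engaged (a current Provisional Declaration is held), but is displaced by (g): (g) operates — a current Category 4 Waiver is held. (h) would limit (g) — the lot is in a historic district — but (i) sets (h) aside: (i) applies — the baseline figure is 23, less than the 26 limit. (j) would limit (i) — a home-based business operates on the lot — but (k) sets (j) aside: (k) operates against (j): the coverage ratio is 55%, less than the 66% limit. (l) is inapplicable (the reportable unit count is 41, not under 35), so (k) stands. Exception (a) stands.
Exception (b) fails — no current Standing Clearance is held.
Exception (c) requires that the structure is set back at least 3 metres from every lot line; but the rear setback is under 3 m, so (c) is unavailable.
Exception (d)'s conditions are all satisfied: a current General Registration is held; the structure will not be visible from the street; a current Tier G Approval is held. But: (o) operates against (d): a current Provisional Exemption Letter is held. Exception (d) does not apply.
Exception (e): there is no plumbing or electrical service; the lot has no other accessory structure — every condition holds. But: (p) operates against (e): the qualifying period is 95 days, meeting the 90 days threshold. (q), which would lift (p), is not engaged — no current Class B Registration is held. So (e) is unavailable.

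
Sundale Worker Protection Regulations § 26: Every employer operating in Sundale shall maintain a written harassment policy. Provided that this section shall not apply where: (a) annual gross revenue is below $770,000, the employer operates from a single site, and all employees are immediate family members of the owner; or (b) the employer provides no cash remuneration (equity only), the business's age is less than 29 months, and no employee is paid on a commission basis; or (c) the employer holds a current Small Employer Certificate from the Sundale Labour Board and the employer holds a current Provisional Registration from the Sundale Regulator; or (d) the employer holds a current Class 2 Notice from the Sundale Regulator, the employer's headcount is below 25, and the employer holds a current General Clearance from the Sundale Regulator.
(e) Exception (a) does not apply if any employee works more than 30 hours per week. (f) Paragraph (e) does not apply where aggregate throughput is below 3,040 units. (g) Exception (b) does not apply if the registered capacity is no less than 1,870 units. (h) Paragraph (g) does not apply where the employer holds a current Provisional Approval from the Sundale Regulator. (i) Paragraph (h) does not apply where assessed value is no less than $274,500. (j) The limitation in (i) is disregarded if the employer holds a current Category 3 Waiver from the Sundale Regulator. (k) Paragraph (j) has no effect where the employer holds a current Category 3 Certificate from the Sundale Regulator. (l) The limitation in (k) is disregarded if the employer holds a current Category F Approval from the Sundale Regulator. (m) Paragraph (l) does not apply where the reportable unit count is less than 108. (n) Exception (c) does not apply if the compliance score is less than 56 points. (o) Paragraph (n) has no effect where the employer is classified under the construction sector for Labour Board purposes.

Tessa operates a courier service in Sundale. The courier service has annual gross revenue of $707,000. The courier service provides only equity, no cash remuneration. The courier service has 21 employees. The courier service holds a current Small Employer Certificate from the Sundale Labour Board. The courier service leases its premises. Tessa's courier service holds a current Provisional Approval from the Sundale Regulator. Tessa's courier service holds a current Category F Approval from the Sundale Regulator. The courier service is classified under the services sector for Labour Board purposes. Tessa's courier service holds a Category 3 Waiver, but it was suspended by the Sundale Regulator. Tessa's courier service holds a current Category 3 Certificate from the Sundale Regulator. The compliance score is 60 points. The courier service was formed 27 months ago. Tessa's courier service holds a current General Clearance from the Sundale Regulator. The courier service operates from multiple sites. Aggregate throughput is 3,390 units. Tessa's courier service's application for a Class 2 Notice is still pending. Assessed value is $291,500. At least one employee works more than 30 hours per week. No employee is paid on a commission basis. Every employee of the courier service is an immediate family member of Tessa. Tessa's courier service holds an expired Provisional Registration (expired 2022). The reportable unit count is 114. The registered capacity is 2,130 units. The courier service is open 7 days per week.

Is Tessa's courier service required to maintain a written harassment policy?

Yes — Tessa's courier service must maintain a written harassment policy.

Exception (a) fails — the employer operates from multiple sites.
Exception (b)'s conditions are all satisfied: remuneration is equity-only; the business's age is 27 months, less than the 29 months limit; no employee is paid on commission. Turning to paragraphs (g)–(m): (g) operates against (b): the registered capacity is 2,130 units, meeting the 1,870 units threshold. (h) would limit (g) — a current Provisional Approval is held — but (i) sets (h) aside: (i) is engaged — assessed value is $291,500, meeting the $274,500 threshold. (j), which would lift (i), is not triggered — the Category 3 Waiver is not current. Exception (b) does not apply.
Exception (c) does not apply: no current Provisional Registration is held.
Exception (d) fails — there is no Class 2 Notice in force.
None of the exceptions is available; § 26 applies in full.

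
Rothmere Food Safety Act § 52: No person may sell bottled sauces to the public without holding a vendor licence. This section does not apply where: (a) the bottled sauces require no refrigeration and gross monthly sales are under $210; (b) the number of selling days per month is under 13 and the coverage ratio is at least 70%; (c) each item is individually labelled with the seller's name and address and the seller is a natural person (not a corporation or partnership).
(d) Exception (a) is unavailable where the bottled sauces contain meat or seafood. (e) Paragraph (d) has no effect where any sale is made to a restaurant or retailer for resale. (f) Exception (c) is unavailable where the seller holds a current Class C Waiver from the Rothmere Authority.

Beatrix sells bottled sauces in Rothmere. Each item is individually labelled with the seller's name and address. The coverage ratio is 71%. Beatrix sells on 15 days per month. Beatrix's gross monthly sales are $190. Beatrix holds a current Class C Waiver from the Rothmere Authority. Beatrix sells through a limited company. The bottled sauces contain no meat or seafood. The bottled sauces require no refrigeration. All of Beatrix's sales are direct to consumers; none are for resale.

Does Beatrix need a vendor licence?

Exception (a): the bottled sauces are shelf-stable; gross monthly sales are $190, under the $210 limit — every condition holds. Applying paragraphs (d)–(e): (d) is inapplicable — the bottled sauces contain no meat or seafood. Exception (a) stands.
Exception (b) fails — the number of selling days per month is 15, not under 13.
Exception (c) requires that the seller is a natural person (not a corporation or partnership); but the seller operates through a limited company, so (c) is unavailable.

No — exception (a) applies; Beatrix is not required to hold a vendor licence.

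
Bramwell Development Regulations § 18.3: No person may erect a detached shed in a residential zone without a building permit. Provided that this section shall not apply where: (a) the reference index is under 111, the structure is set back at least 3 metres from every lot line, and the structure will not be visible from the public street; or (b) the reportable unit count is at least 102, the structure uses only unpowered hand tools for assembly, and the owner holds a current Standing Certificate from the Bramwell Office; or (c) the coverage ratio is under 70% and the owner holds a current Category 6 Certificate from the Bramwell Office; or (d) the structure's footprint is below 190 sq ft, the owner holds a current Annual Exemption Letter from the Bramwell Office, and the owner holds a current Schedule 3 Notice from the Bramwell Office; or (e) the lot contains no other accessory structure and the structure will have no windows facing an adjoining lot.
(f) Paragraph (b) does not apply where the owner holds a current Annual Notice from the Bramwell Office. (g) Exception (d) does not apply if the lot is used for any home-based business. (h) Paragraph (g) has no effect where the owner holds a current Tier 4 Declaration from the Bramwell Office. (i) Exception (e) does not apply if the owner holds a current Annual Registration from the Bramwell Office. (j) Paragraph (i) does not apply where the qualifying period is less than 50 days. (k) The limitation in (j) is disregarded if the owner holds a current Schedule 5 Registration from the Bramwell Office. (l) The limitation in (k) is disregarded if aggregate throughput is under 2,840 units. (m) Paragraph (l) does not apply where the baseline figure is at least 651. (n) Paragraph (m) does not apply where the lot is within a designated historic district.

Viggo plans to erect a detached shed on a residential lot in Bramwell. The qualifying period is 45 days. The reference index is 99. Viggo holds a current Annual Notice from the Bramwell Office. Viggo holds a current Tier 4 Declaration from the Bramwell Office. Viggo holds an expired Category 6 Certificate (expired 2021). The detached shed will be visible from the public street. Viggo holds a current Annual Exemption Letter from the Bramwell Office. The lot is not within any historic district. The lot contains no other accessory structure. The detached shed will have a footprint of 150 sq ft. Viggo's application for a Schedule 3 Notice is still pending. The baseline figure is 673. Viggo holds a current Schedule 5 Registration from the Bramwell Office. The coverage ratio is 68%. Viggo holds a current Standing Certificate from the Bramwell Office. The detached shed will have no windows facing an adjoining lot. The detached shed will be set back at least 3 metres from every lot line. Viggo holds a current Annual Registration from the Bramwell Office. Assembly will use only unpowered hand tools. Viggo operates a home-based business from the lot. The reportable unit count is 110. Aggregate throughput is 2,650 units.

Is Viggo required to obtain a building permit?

Yes — Viggo must obtain a building permit.

Exception (a) fails — the structure will be visible from the street.
Exception (b) is satisfied on its face — the reportable unit count is 110, meeting the 102 threshold; assembly uses only hand tools; a current Standing Certificate is held. However, paragraph (f) must be considered: (f) operates against (b): a current Annual Notice is held. Exception (b) does not apply.
Exception (c) requires that the owner holds a current Category 6 Certificate from the Bramwell Office; but the Category 6 Certificate is not current, so (c) is unavailable.
Exception (d) fails — there is no Schedule 3 Notice in force.
Exception (e)'s conditions are all satisfied: the lot has no other accessory structure; no windows face an adjoining lot. Turning to paragraphs (i)–(n): (i) operates against (e): a current Annual Registration is held. (j) operates (the qualifying period is 45 days, less than the 50 days limit), but is itself disapplied by (k): (k) operates against (j): a current Schedule 5 Registration is held. (l) would limit (k) — aggregate throughput is 2,650 units, under the 2,840 units limit — but (m) sets (l) aside: (m) is engaged — the baseline figure is 673, meeting the 651 threshold. (n) is not engaged (the lot is not in a historic district), so (m) stands. So (e) is unavailable.
None of the exceptions is available; § 18.3 applies in full.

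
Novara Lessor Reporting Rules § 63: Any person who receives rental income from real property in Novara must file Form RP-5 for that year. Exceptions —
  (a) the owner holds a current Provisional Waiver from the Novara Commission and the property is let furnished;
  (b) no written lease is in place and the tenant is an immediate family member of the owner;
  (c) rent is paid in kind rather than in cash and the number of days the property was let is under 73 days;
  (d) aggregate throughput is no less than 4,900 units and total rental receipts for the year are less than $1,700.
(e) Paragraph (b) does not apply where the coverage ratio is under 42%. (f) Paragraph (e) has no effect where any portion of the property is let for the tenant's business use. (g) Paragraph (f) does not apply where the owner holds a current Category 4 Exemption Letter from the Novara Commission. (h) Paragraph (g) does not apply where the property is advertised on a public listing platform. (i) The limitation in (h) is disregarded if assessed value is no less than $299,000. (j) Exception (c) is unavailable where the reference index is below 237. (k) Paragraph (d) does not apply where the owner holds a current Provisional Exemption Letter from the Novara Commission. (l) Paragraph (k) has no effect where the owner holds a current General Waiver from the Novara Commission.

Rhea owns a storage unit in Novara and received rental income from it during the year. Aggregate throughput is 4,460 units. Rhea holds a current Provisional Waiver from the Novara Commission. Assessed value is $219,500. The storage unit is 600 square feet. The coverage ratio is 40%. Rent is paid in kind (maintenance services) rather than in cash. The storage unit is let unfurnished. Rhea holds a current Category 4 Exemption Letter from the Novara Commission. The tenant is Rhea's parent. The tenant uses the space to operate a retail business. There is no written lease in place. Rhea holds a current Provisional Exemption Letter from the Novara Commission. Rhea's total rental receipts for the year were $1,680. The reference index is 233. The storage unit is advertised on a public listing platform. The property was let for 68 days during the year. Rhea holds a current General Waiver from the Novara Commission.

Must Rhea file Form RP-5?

No — exception (b) applies; Rhea is not required to file Form RP-5.

Exception (a) requires that the property is let furnished; but the property is let unfurnished, so (a) is unavailable.
Exception (b): there is no written lease; the tenant is an immediate family member — every condition holds. Applying paragraphs (e)–(i): (e) applies (the coverage ratio is 40%, under the 42% limit), but is displaced by (f): (f) operates against (e): the space is let for business use. (g) would limit (f) — a current Category 4 Exemption Letter is held — but (h) sets (g) aside: (h) is engaged — the property is publicly advertised. (i), which would lift (h), is inapplicable — assessed value is $219,500, short of $299,000. So (b) applies.
All of (c)'s requirements are met (rent is paid in kind; the number of days the property was let is 68 days, under the 73 days limit). But: (j) is triggered — the reference index is 233, below the 237 limit. Exception (c) does not apply.
Exception (d) does not apply: aggregate throughput is 4,460 units, short of 4,900 units.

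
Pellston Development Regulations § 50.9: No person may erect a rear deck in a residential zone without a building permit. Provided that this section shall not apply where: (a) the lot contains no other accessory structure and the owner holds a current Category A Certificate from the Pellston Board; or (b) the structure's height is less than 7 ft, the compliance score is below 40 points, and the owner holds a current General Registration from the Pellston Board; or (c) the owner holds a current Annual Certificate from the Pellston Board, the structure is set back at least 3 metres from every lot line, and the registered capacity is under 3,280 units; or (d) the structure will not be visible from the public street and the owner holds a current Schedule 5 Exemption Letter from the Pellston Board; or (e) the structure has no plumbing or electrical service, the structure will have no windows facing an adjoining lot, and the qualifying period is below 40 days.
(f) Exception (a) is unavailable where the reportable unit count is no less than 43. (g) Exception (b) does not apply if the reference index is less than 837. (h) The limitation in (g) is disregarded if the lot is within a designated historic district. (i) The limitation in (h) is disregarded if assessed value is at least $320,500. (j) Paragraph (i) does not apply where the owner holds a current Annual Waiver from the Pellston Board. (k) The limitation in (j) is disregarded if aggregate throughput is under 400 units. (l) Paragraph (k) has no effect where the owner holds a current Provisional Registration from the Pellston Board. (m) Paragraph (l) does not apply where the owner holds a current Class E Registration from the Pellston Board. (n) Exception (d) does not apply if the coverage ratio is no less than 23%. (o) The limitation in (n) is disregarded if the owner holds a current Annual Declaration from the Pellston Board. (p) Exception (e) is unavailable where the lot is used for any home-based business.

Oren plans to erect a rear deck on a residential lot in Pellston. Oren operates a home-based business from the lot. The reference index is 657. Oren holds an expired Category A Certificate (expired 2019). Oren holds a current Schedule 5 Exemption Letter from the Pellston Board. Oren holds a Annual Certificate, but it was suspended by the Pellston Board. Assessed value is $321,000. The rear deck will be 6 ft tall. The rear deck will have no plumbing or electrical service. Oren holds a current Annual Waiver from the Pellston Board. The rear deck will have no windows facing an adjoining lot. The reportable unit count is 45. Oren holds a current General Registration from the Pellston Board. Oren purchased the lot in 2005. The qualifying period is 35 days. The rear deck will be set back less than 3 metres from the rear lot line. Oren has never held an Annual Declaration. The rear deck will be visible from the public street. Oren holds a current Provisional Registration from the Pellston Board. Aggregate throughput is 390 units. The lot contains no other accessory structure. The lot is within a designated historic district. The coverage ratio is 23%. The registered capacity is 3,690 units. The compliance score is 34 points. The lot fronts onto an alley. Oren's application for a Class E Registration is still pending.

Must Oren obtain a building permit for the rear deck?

Exception (a) requires that the owner holds a current Category A Certificate from the Pellston Board; but there is no Category A Certificate in force, so (a) is unavailable.
Exception (b) is satisfied on its face — the structure's height is 6 ft, less than the 7 ft limit; the compliance score is 34 points, below the 40 points limit; a current General Registration is held. Applying paragraphs (g)–(m): (g) is engaged (the reference index is 657, less than the 837 limit), but yields to (h): (h) operates against (g): the lot is in a historic district. (i) would limit (h) — assessed value is $321,000, meeting the $320,500 threshold — but (j) sets (i) aside: (j) operates against (i): a current Annual Waiver is held. (k) would limit (j) — aggregate throughput is 390 units, under the 400 units limit — but (l) sets (k) aside: (l) operates against (k): a current Provisional Registration is held. (m) is inapplicable (there is no Class E Registration in force), so (l) stands. (b) remains available.
Exception (c) does not apply: there is no Annual Certificate in force.
Exception (d) requires that the structure will not be visible from the public street; but the structure will be visible from the street, so (d) is unavailable.
Exception (e)'s conditions are all satisfied: there is no plumbing or electrical service; no windows face an adjoining lot; the qualifying period is 35 days, below the 40 days limit. But applying paragraph (p): (p) is engaged — a home-based business operates on the lot. Exception (e) does not apply.

No — exception (b) applies; Oren does not need a building permit.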